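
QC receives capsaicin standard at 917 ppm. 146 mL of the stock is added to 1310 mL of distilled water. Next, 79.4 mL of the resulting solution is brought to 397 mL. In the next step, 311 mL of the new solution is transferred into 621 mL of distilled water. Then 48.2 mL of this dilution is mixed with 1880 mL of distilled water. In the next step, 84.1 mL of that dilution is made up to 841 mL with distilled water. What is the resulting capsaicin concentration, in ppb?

Overall dilution factor = 9.973 × 5 × 2.997 × 40.00 × 10 = 5.98 × 10⁴.
917 ppm / 5.98 × 10⁴ = 0.0153 ppm = 15.3 ppb.

15.3 ppb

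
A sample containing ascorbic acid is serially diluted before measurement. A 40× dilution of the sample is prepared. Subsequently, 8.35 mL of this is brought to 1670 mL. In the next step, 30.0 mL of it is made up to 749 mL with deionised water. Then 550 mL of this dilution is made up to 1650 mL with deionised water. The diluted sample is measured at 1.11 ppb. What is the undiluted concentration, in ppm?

665 ppm

Overall dilution factor = 40 × 200 × 24.97 × 3 = 5.99 × 10⁵.
Original = 1.11 ppb × 5.99 × 10⁵ = 6.65 × 10⁵ ppb = 665 ppm.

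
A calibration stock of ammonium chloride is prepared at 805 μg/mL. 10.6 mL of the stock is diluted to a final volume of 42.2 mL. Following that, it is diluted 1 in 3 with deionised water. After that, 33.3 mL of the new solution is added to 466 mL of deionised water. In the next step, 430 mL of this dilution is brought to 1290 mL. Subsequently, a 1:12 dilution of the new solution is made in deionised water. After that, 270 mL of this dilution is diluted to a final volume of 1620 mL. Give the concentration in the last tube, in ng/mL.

20.8 ng/mL

Overall dilution factor = 3.981 × 3 × 14.99 × 3 × 12 × 6 = 3.87 × 10⁴.
805 μg/mL / 3.87 × 10⁴ = 0.0208 μg/mL = 20.8 ng/mL.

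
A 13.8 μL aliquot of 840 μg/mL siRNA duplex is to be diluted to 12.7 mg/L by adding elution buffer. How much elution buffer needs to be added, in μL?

12.7 mg/L = 12.7 μg/mL.
V₂ = C₁V₁/C₂ = 840 × 13.8 / 12.7 = 913 μL.
Diluent to add = V₂ − V₁ = 913 − 13.8 = 899 μL.

899 μL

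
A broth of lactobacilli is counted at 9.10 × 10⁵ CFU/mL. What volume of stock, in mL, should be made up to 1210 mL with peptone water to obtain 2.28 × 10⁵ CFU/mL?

V₁ = C₂V₂/C₁ = 2.28 × 10⁵ × 1210 / 9.10 × 10⁵ = 303 mL.

303 mL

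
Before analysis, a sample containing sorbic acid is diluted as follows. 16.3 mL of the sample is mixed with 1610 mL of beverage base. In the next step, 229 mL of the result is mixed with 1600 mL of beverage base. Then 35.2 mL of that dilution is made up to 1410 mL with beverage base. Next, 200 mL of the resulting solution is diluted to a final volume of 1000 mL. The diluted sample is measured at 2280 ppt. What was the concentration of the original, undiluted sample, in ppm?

Overall dilution factor = 99.77 × 7.987 × 40.06 × 5 = 1.60 × 10⁵.
Original = 2280 ppt × 1.60 × 10⁵ = 3.64 × 10⁸ ppt = 364 ppm.

364 ppm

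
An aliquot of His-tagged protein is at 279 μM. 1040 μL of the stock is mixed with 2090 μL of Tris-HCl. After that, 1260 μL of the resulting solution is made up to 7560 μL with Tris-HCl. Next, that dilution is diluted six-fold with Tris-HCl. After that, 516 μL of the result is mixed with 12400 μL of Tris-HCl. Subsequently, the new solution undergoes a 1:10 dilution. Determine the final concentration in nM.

Overall dilution factor = 3.010 × 6 × 6 × 25.03 × 10 = 2.71 × 10⁴.
279 μM / 2.71 × 10⁴ = 0.0103 μM = 10.3 nM.

10.3 nM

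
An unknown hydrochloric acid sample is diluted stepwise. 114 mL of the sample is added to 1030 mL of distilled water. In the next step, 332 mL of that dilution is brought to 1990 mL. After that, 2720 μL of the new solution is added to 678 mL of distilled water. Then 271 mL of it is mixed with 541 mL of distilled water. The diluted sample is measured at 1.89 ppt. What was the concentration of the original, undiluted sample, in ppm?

Overall dilution factor = 10.04 × 5.994 × 250.3 × 2.996 = 4.51 × 10⁴.
Original = 1.89 ppt × 4.51 × 10⁴ = 8.52 × 10⁴ ppt = 0.0852 ppm.

0.0852 ppm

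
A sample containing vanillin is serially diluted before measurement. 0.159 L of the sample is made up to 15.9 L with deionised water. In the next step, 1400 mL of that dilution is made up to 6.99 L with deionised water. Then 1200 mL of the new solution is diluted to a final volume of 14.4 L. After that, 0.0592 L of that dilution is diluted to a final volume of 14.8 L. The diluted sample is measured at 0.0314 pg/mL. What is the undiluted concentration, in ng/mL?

47.0 ng/mL

Overall dilution factor = 100 × 4.993 × 12 × 250 = 1.50 × 10⁶.
Original = 0.0314 pg/mL × 1.50 × 10⁶ = 4.70 × 10⁴ pg/mL = 47.0 ng/mL.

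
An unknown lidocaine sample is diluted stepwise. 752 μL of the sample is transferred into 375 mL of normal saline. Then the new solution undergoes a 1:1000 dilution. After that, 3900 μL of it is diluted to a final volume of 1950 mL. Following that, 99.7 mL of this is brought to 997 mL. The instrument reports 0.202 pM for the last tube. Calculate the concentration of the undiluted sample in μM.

505 μM

Overall dilution factor = 499.7 × 1000 × 500 × 10 = 2.50 × 10⁹.
Original = 0.202 pM × 2.50 × 10⁹ = 5.05 × 10⁸ pM = 505 μM.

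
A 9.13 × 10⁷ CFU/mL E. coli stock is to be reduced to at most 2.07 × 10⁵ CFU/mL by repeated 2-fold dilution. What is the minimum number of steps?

9

Need 2ⁿ ≥ 441, so n ≥ log(441)/log(2) = 8.78.
Minimum whole steps: n = 9.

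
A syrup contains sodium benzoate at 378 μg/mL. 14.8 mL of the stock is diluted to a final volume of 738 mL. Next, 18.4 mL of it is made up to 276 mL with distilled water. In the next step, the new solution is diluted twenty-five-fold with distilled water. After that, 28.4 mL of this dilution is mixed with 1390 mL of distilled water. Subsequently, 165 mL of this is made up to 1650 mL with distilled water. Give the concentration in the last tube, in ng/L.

40.5 ng/L

Overall dilution factor = 49.86 × 15 × 25 × 49.94 × 10 = 9.34 × 10⁶.
378 μg/mL / 9.34 × 10⁶ = 4.05 × 10⁻⁵ μg/mL = 40.5 ng/L.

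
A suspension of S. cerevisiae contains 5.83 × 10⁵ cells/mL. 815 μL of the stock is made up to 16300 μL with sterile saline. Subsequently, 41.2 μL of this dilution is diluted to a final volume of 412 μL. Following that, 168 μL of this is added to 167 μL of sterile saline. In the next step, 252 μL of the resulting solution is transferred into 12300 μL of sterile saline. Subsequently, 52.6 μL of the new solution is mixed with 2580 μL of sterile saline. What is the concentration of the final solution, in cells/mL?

Overall dilution factor = 20 × 10 × 1.994 × 49.81 × 50.05 = 9.94 × 10⁵.
5.83 × 10⁵ cells/mL / 9.94 × 10⁵ = 0.586 cells/mL.

0.586 cells/mL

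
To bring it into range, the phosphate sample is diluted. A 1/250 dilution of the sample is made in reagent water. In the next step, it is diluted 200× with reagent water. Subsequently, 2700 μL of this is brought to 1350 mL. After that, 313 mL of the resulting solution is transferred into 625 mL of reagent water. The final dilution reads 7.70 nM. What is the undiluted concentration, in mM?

Overall dilution factor = 250 × 200 × 500 × 2.997 = 7.49 × 10⁷.
Original = 7.70 nM × 7.49 × 10⁷ = 5.77 × 10⁸ nM = 577 mM.

577 mM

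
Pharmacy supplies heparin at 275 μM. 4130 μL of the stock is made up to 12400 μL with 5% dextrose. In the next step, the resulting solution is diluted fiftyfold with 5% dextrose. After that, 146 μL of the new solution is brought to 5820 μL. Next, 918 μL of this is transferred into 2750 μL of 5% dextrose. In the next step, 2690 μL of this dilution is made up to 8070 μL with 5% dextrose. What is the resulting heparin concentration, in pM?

3830 pM

Overall dilution factor = 3.002 × 50 × 39.86 × 3.996 × 3 = 7.17 × 10⁴.
275 μM / 7.17 × 10⁴ = 3.83 × 10⁻³ μM = 3830 pM.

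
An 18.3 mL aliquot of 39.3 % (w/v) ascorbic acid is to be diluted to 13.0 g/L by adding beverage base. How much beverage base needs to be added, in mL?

535 mL

13.0 g/L = 1.30 % (w/v).
V₂ = C₁V₁/C₂ = 39.3 × 18.3 / 1.30 = 553 mL.
Diluent to add = V₂ − V₁ = 553 − 18.3 = 535 mL.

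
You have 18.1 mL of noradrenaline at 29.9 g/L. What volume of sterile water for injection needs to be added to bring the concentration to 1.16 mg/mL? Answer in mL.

448 mL

1.16 mg/mL = 1.16 g/L.
V₂ = C₁V₁/C₂ = 29.9 × 18.1 / 1.16 = 467 mL.
Diluent to add = V₂ − V₁ = 467 − 18.1 = 448 mL.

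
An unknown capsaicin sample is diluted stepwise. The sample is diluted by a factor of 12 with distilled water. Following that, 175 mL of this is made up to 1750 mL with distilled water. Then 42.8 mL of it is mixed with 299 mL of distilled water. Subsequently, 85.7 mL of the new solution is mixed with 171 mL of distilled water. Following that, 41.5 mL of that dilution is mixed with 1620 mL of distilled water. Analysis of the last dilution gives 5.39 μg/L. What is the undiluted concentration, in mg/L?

Overall dilution factor = 12 × 10 × 7.986 × 2.995 × 40.04 = 1.15 × 10⁵.
Original = 5.39 μg/L × 1.15 × 10⁵ = 6.19 × 10⁵ μg/L = 619 mg/L.

619 mg/L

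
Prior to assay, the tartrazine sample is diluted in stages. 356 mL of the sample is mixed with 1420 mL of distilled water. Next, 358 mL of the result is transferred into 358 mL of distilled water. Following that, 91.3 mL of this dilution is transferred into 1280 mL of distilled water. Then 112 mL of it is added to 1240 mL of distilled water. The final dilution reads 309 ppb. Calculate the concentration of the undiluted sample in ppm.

Overall dilution factor = 4.989 × 2 × 15.02 × 12.07 = 1809.
Original = 309 ppb × 1809 = 5.59 × 10⁵ ppb = 559 ppm.

559 ppm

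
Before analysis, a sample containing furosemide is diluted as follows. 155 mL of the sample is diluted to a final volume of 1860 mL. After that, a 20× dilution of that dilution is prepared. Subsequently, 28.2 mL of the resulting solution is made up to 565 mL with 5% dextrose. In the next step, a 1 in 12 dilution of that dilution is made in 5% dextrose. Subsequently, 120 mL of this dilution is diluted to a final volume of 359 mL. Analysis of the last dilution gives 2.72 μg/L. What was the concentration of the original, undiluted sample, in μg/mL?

Overall dilution factor = 12 × 20 × 20.04 × 12 × 2.992 = 1.73 × 10⁵.
Original = 2.72 μg/L × 1.73 × 10⁵ = 4.70 × 10⁵ μg/L = 470 μg/mL.

470 μg/mL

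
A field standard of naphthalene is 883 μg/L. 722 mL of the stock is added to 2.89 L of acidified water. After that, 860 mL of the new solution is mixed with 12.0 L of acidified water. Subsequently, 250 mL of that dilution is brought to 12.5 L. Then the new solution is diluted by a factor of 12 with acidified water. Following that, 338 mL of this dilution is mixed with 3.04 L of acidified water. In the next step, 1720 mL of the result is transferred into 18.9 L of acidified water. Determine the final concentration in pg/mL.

0.164 pg/mL

Overall dilution factor = 5.003 × 14.95 × 50 × 12 × 9.994 × 11.99 = 5.38 × 10⁶.
883 μg/L / 5.38 × 10⁶ = 1.64 × 10⁻⁴ μg/L = 0.164 pg/mL.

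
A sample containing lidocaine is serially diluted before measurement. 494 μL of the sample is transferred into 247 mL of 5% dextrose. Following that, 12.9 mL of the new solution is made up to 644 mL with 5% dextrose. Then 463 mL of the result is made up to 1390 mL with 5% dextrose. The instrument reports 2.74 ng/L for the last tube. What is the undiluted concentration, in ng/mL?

206 ng/mL

Overall dilution factor = 501 × 49.92 × 3.002 = 7.51 × 10⁴.
Original = 2.74 ng/L × 7.51 × 10⁴ = 2.06 × 10⁵ ng/L = 206 ng/mL.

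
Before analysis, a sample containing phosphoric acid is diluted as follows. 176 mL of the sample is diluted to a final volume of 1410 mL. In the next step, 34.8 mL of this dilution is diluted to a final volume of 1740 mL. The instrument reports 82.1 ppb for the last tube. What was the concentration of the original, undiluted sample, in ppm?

Overall dilution factor = 8.011 × 50 = 401.
Original = 82.1 ppb × 401 = 3.29 × 10⁴ ppb = 32.9 ppm.

32.9 ppm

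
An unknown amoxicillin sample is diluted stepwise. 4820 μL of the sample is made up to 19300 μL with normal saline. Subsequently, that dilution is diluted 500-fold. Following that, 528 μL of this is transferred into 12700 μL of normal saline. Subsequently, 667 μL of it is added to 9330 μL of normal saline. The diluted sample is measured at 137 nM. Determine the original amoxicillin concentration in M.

0.103 M

Overall dilution factor = 4.004 × 500 × 25.05 × 14.99 = 7.52 × 10⁵.
Original = 137 nM × 7.52 × 10⁵ = 1.03 × 10⁸ nM = 0.103 M.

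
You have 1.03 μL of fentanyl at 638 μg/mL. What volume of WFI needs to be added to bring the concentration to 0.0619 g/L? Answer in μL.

9.59 μL

0.0619 g/L = 61.9 μg/mL.
V₂ = C₁V₁/C₂ = 638 × 1.03 / 61.9 = 10.6 μL.
Diluent to add = V₂ − V₁ = 10.6 − 1.03 = 9.59 μL.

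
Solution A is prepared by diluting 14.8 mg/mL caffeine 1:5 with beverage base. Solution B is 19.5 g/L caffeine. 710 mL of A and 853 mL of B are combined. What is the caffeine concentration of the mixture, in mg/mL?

12.0 mg/mL

C_A = 14.8 mg/mL / 5 = 2.96 mg/mL.
C_B = 19.5 g/L = 19.5 mg/mL.
C_mix = (C_A·V_A + C_B·V_B)/(V_A + V_B) = (2.96×710 + 19.5×853) / 1563 = 12.0 mg/mL.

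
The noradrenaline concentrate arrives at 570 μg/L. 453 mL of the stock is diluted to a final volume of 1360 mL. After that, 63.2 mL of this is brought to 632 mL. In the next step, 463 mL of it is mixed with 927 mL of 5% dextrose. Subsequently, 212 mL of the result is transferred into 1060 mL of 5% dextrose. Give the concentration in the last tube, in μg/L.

Overall dilution factor = 3.002 × 10 × 3.002 × 6 = 541.
570 μg/L / 541 = 1.05 μg/L.

1.05 μg/L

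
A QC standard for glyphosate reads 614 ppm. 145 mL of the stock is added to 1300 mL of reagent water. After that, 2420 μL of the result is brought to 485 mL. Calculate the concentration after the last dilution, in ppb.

Overall dilution factor = 9.966 × 200.4 = 1997.
614 ppm / 1997 = 0.307 ppm = 307 ppb.

307 ppb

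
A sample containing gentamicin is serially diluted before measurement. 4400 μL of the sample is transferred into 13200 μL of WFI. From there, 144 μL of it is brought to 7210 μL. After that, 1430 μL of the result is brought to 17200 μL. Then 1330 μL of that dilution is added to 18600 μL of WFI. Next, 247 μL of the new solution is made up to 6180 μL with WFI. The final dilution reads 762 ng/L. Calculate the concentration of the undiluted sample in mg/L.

Overall dilution factor = 4 × 50.07 × 12.03 × 14.98 × 25.02 = 9.03 × 10⁵.
Original = 762 ng/L × 9.03 × 10⁵ = 6.88 × 10⁸ ng/L = 688 mg/L.

688 mg/L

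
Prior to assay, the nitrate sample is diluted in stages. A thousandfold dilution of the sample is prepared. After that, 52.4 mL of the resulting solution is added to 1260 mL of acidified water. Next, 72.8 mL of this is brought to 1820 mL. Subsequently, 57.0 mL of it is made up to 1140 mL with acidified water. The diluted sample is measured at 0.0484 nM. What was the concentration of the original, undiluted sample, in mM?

Overall dilution factor = 1000 × 25.05 × 25 × 20 = 1.25 × 10⁷.
Original = 0.0484 nM × 1.25 × 10⁷ = 6.06 × 10⁵ nM = 0.606 mM.

0.606 mM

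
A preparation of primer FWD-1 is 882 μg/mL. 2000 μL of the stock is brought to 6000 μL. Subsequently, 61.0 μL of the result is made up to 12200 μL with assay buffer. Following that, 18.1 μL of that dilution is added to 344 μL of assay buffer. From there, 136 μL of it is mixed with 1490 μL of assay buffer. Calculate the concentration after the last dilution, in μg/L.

6.15 μg/L

Overall dilution factor = 3 × 200 × 20.01 × 11.96 = 1.44 × 10⁵.
882 μg/mL / 1.44 × 10⁵ = 6.15 × 10⁻³ μg/mL = 6.15 μg/L.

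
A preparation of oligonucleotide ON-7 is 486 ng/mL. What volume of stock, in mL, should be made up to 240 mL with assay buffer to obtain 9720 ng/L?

4.80 mL

9720 ng/L = 9.72 ng/mL.
V₁ = C₂V₂/C₁ = 9.72 × 240 / 486 = 4.80 mL.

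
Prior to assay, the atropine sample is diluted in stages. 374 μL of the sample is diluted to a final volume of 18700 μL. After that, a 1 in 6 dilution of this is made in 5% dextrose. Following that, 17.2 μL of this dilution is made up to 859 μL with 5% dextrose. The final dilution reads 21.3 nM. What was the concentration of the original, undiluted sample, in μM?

319 μM

Overall dilution factor = 50 × 6 × 49.94 = 1.50 × 10⁴.
Original = 21.3 nM × 1.50 × 10⁴ = 3.19 × 10⁵ nM = 319 μM.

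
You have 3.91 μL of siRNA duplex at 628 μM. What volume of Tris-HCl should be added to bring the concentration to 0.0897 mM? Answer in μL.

0.0897 mM = 89.7 μM.
V₂ = C₁V₁/C₂ = 628 × 3.91 / 89.7 = 27.4 μL.
Diluent to add = V₂ − V₁ = 27.4 − 3.91 = 23.5 μL.

23.5 μL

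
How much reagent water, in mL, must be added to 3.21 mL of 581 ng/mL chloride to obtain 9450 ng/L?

9450 ng/L = 9.45 ng/mL.
V₂ = C₁V₁/C₂ = 581 × 3.21 / 9.45 = 197 mL.
Diluent to add = V₂ − V₁ = 197 − 3.21 = 194 mL.

194 mL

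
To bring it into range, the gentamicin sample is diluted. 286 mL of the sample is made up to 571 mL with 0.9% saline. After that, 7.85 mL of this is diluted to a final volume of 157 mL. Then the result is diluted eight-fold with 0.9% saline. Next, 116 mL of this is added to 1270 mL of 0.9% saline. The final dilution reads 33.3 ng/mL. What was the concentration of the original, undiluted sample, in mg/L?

127 mg/L

Overall dilution factor = 1.997 × 20 × 8 × 11.95 = 3817.
Original = 33.3 ng/mL × 3817 = 1.27 × 10⁵ ng/mL = 127 mg/L.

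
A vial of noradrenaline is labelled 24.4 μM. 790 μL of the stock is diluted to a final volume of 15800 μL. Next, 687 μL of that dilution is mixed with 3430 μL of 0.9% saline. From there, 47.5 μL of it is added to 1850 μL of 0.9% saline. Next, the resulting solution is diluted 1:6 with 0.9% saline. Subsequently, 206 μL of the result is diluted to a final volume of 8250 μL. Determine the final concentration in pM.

Overall dilution factor = 20 × 5.993 × 39.95 × 6 × 40.05 = 1.15 × 10⁶.
24.4 μM / 1.15 × 10⁶ = 2.12 × 10⁻⁵ μM = 21.2 pM.

21.2 pM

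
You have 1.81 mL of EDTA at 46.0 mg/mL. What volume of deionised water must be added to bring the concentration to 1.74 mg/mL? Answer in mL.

46.0 mL

V₂ = C₁V₁/C₂ = 46.0 × 1.81 / 1.74 = 47.9 mL.
Diluent to add = V₂ − V₁ = 47.9 − 1.81 = 46.0 mL.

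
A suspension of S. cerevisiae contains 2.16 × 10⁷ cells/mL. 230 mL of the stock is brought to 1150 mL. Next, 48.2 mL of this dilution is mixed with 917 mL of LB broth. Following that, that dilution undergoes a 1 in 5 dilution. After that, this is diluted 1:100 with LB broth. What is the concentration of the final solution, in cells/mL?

Overall dilution factor = 5 × 20.02 × 5 × 100 = 5.01 × 10⁴.
2.16 × 10⁷ cells/mL / 5.01 × 10⁴ = 431 cells/mL.

431 cells/mL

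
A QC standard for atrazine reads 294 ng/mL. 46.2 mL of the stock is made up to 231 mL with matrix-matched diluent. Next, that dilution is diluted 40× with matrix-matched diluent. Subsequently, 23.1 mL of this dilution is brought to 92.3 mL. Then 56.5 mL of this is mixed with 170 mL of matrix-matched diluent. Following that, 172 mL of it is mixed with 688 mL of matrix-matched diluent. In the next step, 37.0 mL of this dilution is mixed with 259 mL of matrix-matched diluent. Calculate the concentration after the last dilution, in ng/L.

2.29 ng/L

Overall dilution factor = 5 × 40 × 3.996 × 4.009 × 5 × 8 = 1.28 × 10⁵.
294 ng/mL / 1.28 × 10⁵ = 2.29 × 10⁻³ ng/mL = 2.29 ng/L.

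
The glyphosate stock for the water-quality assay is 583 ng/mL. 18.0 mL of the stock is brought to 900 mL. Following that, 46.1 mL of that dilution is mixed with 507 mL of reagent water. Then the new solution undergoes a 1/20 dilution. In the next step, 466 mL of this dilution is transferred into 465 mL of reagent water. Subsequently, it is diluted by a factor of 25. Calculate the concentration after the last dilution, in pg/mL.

Overall dilution factor = 50 × 12.00 × 20 × 1.998 × 25 = 5.99 × 10⁵.
583 ng/mL / 5.99 × 10⁵ = 9.73 × 10⁻⁴ ng/mL = 0.973 pg/mL.

0.973 pg/mL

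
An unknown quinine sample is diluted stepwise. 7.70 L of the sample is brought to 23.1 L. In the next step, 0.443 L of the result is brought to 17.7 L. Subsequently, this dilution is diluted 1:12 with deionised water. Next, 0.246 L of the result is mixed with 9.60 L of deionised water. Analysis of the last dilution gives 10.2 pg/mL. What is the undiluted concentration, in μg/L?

587 μg/L

Overall dilution factor = 3 × 39.95 × 12 × 40.02 = 5.76 × 10⁴.
Original = 10.2 pg/mL × 5.76 × 10⁴ = 5.87 × 10⁵ pg/mL = 587 μg/L.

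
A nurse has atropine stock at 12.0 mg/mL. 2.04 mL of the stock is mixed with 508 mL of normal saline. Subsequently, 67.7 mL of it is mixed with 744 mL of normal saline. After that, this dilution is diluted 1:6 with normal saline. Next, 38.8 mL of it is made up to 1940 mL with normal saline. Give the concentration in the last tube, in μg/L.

13.3 μg/L

Overall dilution factor = 250.0 × 11.99 × 6 × 50 = 8.99 × 10⁵.
12.0 mg/mL / 8.99 × 10⁵ = 1.33 × 10⁻⁵ mg/mL = 13.3 μg/L.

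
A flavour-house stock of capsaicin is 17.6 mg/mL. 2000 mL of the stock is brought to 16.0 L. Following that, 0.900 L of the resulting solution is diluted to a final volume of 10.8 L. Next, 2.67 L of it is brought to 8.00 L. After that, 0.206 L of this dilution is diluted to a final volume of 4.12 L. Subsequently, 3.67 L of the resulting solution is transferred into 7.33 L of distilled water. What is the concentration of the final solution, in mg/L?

1.02 mg/L

Overall dilution factor = 8 × 12 × 2.996 × 20 × 2.997 = 1.72 × 10⁴.
17.6 mg/mL / 1.72 × 10⁴ = 1.02 × 10⁻³ mg/mL = 1.02 mg/L.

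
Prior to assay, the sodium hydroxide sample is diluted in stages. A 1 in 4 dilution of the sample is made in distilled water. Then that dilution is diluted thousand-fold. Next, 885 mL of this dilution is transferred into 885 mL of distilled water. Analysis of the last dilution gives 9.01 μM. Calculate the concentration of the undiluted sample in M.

Overall dilution factor = 4 × 1000 × 2 = 8000.
Original = 9.01 μM × 8000 = 7.21 × 10⁴ μM = 0.0721 M.

0.0721 M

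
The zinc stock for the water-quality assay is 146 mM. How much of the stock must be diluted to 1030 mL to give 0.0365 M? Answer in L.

0.0365 M = 36.5 mM.
V₁ = C₂V₂/C₁ = 36.5 × 1030 / 146 = 258 mL = 0.258 L.

0.258 L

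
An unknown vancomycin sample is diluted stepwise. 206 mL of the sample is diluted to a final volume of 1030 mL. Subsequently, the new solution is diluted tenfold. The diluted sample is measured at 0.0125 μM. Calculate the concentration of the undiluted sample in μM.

0.625 μM

Overall dilution factor = 5 × 10 = 50.0.
Original = 0.0125 μM × 50.0 = 0.625 μM.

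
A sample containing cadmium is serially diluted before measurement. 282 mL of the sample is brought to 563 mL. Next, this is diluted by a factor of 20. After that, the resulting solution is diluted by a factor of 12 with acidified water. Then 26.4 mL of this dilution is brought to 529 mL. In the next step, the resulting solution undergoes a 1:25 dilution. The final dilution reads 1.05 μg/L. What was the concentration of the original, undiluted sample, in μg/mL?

Overall dilution factor = 1.996 × 20 × 12 × 20.04 × 25 = 2.40 × 10⁵.
Original = 1.05 μg/L × 2.40 × 10⁵ = 2.52 × 10⁵ μg/L = 252 μg/mL.

252 μg/mL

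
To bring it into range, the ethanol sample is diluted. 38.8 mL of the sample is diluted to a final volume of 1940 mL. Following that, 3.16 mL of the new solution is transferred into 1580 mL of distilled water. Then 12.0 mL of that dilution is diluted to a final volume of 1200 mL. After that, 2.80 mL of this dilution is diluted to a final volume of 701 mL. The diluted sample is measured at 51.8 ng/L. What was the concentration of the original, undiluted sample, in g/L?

Overall dilution factor = 50 × 501 × 100 × 250.4 = 6.27 × 10⁸.
Original = 51.8 ng/L × 6.27 × 10⁸ = 3.25 × 10¹⁰ ng/L = 32.5 g/L.

32.5 g/L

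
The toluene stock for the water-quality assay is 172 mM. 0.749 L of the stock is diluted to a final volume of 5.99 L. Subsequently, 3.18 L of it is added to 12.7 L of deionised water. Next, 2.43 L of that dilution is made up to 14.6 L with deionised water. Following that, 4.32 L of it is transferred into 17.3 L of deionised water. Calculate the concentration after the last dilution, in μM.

Overall dilution factor = 7.997 × 4.994 × 6.008 × 5.005 = 1201.
172 mM / 1201 = 0.143 mM = 143 μM.

143 μM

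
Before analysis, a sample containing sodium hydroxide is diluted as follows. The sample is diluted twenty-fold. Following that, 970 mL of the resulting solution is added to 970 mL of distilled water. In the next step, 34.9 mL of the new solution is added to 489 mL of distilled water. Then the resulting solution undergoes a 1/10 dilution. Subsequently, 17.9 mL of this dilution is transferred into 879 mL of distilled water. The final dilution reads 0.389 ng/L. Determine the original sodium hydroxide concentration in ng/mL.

117 ng/mL

Overall dilution factor = 20 × 2 × 15.01 × 10 × 50.11 = 3.01 × 10⁵.
Original = 0.389 ng/L × 3.01 × 10⁵ = 1.17 × 10⁵ ng/L = 117 ng/mL.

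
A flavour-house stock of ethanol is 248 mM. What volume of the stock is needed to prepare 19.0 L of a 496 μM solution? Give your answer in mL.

38.0 mL

496 μM = 0.496 mM.
V₁ = C₂V₂/C₁ = 0.496 × 19.0 / 248 = 0.0380 L = 38.0 mL.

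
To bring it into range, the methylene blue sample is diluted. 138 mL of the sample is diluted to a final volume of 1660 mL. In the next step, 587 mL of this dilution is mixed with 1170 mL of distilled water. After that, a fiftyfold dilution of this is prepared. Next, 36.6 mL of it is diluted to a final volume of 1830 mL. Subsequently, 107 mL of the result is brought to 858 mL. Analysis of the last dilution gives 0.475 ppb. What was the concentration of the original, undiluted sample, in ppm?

343 ppm

Overall dilution factor = 12.03 × 2.993 × 50 × 50 × 8.019 = 7.22 × 10⁵.
Original = 0.475 ppb × 7.22 × 10⁵ = 3.43 × 10⁵ ppb = 343 ppm.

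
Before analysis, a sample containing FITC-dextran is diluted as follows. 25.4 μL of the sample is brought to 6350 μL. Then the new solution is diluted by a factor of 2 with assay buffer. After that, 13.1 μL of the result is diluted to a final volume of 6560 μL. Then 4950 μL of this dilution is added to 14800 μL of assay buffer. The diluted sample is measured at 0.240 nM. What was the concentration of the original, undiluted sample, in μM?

Overall dilution factor = 250 × 2 × 500.8 × 3.990 = 9.99 × 10⁵.
Original = 0.240 nM × 9.99 × 10⁵ = 2.40 × 10⁵ nM = 240 μM.

240 μM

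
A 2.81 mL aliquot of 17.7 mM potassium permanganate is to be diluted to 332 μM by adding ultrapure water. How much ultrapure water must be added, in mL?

332 μM = 0.332 mM.
V₂ = C₁V₁/C₂ = 17.7 × 2.81 / 0.332 = 150 mL.
Diluent to add = V₂ − V₁ = 150 − 2.81 = 147 mL.

147 mL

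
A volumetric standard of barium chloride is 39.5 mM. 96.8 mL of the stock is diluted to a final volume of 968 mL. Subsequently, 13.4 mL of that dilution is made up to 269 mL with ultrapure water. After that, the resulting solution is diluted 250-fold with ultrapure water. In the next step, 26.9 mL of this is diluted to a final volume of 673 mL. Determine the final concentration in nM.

Overall dilution factor = 10 × 20.07 × 250 × 25.02 = 1.26 × 10⁶.
39.5 mM / 1.26 × 10⁶ = 3.15 × 10⁻⁵ mM = 31.5 nM.

31.5 nM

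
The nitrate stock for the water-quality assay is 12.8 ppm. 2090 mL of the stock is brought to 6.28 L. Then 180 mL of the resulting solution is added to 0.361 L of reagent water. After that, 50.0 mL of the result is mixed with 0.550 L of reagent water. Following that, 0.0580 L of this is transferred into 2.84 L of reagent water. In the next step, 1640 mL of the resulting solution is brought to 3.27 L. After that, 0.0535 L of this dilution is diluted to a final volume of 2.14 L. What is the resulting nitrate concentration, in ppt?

29.6 ppt

Overall dilution factor = 3.005 × 3.006 × 12 × 49.97 × 1.994 × 40 = 4.32 × 10⁵.
12.8 ppm / 4.32 × 10⁵ = 2.96 × 10⁻⁵ ppm = 29.6 ppt.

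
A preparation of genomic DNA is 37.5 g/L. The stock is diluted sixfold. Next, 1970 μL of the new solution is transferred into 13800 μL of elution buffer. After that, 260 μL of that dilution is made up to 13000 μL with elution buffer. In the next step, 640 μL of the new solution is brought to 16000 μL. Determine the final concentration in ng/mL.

625 ng/mL

Overall dilution factor = 6 × 8.005 × 50 × 25 = 6.00 × 10⁴.
37.5 g/L / 6.00 × 10⁴ = 6.25 × 10⁻⁴ g/L = 625 ng/mL.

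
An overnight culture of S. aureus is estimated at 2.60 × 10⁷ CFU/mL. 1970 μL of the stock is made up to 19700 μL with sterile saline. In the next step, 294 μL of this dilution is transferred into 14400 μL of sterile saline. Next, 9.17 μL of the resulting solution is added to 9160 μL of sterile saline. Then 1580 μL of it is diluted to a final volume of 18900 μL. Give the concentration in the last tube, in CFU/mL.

4.35 CFU/mL

Overall dilution factor = 10 × 49.98 × 999.9 × 11.96 = 5.98 × 10⁶.
2.60 × 10⁷ CFU/mL / 5.98 × 10⁶ = 4.35 CFU/mL.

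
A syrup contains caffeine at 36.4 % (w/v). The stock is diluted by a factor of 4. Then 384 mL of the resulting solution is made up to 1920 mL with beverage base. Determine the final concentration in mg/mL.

Overall dilution factor = 4 × 5 = 20.0.
36.4 % (w/v) / 20.0 = 1.82 % (w/v) = 18.2 mg/mL.

18.2 mg/mL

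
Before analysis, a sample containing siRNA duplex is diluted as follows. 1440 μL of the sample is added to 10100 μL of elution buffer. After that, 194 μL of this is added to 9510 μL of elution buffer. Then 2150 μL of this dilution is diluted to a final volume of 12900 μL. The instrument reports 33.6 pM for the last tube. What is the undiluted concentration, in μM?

Overall dilution factor = 8.014 × 50.02 × 6 = 2405.
Original = 33.6 pM × 2405 = 8.08 × 10⁴ pM = 0.0808 μM.

0.0808 μM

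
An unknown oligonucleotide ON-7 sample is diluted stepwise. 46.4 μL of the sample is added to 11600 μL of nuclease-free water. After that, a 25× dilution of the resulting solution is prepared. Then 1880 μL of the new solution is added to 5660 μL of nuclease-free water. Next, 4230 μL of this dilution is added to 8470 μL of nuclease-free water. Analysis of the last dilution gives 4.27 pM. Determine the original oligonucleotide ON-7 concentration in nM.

323 nM

Overall dilution factor = 251 × 25 × 4.011 × 3.002 = 7.56 × 10⁴.
Original = 4.27 pM × 7.56 × 10⁴ = 3.23 × 10⁵ pM = 323 nM.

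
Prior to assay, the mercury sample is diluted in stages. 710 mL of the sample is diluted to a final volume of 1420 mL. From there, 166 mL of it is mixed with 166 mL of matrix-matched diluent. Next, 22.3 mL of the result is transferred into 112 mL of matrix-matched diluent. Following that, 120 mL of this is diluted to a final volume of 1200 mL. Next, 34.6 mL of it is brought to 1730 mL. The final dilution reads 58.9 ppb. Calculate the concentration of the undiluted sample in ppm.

709 ppm

Overall dilution factor = 2 × 2 × 6.022 × 10 × 50 = 1.20 × 10⁴.
Original = 58.9 ppb × 1.20 × 10⁴ = 7.09 × 10⁵ ppb = 709 ppm.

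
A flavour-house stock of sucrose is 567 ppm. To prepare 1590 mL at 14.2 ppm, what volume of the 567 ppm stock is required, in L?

V₁ = C₂V₂/C₁ = 14.2 × 1590 / 567 = 39.8 mL = 0.0398 L.

0.0398 L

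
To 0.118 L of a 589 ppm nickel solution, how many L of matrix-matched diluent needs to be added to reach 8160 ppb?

8.40 L

8160 ppb = 8.16 ppm.
V₂ = C₁V₁/C₂ = 589 × 0.118 / 8.16 = 8.52 L.
Diluent to add = V₂ − V₁ = 8.52 − 0.118 = 8.40 L.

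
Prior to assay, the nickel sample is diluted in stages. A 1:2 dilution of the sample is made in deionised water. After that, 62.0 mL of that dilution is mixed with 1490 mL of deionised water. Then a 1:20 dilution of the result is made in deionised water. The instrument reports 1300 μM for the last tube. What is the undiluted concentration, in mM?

Overall dilution factor = 2 × 25.03 × 20 = 1001.
Original = 1300 μM × 1001 = 1.30 × 10⁶ μM = 1300 mM.

1300 mM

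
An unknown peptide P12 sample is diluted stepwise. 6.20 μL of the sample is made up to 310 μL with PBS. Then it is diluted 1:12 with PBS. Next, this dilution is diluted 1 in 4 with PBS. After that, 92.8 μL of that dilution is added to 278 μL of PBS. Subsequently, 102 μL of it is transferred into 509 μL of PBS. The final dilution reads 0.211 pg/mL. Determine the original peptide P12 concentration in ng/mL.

12.1 ng/mL

Overall dilution factor = 50 × 12 × 4 × 3.996 × 5.990 = 5.74 × 10⁴.
Original = 0.211 pg/mL × 5.74 × 10⁴ = 1.21 × 10⁴ pg/mL = 12.1 ng/mL.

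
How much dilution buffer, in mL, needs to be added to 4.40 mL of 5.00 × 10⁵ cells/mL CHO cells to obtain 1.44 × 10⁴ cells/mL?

148 mL

V₂ = C₁V₁/C₂ = 5.00 × 10⁵ × 4.40 / 1.44 × 10⁴ = 153 mL.
Diluent to add = V₂ − V₁ = 153 − 4.40 = 148 mL.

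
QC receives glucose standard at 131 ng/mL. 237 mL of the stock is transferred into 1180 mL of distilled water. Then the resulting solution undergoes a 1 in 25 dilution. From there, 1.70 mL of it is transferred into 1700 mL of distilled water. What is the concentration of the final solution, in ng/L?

0.876 ng/L

Overall dilution factor = 5.979 × 25 × 1001 = 1.50 × 10⁵.
131 ng/mL / 1.50 × 10⁵ = 8.76 × 10⁻⁴ ng/mL = 0.876 ng/L.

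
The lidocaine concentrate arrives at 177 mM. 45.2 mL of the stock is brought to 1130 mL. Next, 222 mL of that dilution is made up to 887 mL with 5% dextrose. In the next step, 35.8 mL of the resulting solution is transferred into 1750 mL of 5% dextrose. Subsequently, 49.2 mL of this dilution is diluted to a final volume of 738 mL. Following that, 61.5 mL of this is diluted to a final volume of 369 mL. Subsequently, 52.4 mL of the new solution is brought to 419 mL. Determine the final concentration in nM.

49.4 nM

Overall dilution factor = 25 × 3.995 × 49.88 × 15 × 6 × 7.996 = 3.59 × 10⁶.
177 mM / 3.59 × 10⁶ = 4.94 × 10⁻⁵ mM = 49.4 nM.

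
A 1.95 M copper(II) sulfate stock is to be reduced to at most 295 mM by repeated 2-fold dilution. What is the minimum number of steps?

3

Need 2ⁿ ≥ 6.61, so n ≥ log(6.61)/log(2) = 2.72.
Minimum whole steps: n = 3.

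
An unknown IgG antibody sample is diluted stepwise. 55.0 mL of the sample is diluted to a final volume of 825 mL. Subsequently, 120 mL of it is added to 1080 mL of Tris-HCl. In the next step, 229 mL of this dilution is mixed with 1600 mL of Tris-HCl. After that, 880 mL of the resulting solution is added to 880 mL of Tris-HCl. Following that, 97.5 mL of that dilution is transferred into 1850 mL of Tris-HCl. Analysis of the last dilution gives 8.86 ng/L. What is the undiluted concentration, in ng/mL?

Overall dilution factor = 15 × 10 × 7.987 × 2 × 19.97 = 4.79 × 10⁴.
Original = 8.86 ng/L × 4.79 × 10⁴ = 4.24 × 10⁵ ng/L = 424 ng/mL.

424 ng/mL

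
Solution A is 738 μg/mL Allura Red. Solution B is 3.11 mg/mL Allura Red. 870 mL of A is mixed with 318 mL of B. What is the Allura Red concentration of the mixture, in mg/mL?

1.37 mg/mL

C_B = 3.11 mg/mL = 3110 μg/mL.
C_mix = (C_A·V_A + C_B·V_B)/(V_A + V_B) = (738×870 + 3110×318) / 1188 = 1373 μg/mL = 1.37 mg/mL.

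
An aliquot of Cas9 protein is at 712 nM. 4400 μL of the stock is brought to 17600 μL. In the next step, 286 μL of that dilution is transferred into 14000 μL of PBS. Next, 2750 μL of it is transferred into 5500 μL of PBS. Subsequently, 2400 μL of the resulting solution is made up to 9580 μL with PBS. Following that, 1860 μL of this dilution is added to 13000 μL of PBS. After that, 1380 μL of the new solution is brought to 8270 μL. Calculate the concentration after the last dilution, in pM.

Overall dilution factor = 4 × 49.95 × 3 × 3.992 × 7.989 × 5.993 = 1.15 × 10⁵.
712 nM / 1.15 × 10⁵ = 6.22 × 10⁻³ nM = 6.22 pM.

6.22 pM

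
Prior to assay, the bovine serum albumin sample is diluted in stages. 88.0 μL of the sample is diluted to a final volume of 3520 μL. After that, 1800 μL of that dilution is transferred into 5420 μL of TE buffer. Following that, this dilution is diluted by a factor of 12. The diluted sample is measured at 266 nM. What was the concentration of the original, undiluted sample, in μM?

Overall dilution factor = 40 × 4.011 × 12 = 1925.
Original = 266 nM × 1925 = 5.12 × 10⁵ nM = 512 μM.

512 μM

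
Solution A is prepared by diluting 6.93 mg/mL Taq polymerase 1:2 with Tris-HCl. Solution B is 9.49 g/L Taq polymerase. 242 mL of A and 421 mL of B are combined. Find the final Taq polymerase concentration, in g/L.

7.29 g/L

C_A = 6.93 mg/mL / 2 = 3.46 mg/mL.
C_B = 9.49 g/L = 9.49 mg/mL.
C_mix = (C_A·V_A + C_B·V_B)/(V_A + V_B) = (3.46×242 + 9.49×421) / 663.0 = 7.29 mg/mL = 7.29 g/L.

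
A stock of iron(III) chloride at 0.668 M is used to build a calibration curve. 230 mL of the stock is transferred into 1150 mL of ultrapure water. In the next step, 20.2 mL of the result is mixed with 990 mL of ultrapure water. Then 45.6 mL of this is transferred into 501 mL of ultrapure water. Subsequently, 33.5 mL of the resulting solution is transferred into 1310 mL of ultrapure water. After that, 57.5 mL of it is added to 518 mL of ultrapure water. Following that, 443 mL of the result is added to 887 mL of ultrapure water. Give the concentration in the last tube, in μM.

Overall dilution factor = 6 × 50.01 × 11.99 × 40.10 × 10.01 × 3.002 = 4.33 × 10⁶.
0.668 M / 4.33 × 10⁶ = 1.54 × 10⁻⁷ M = 0.154 μM.

0.154 μM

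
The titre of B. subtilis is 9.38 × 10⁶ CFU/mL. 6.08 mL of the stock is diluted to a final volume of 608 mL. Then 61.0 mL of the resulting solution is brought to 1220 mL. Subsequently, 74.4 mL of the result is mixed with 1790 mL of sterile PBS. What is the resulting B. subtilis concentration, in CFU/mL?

Overall dilution factor = 100 × 20 × 25.06 = 5.01 × 10⁴.
9.38 × 10⁶ CFU/mL / 5.01 × 10⁴ = 187 CFU/mL.

187 CFU/mL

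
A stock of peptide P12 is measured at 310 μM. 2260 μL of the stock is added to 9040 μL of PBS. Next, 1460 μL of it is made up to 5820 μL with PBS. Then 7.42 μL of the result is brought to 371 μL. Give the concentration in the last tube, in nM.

311 nM

Overall dilution factor = 5 × 3.986 × 50 = 997.
310 μM / 997 = 0.311 μM = 311 nM.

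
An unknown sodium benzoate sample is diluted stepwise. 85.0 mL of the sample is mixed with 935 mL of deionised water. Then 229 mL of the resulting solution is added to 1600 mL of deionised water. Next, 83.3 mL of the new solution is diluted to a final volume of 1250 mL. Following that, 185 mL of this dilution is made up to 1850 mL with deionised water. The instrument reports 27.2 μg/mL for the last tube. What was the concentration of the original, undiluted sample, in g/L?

Overall dilution factor = 12 × 7.987 × 15.01 × 10 = 1.44 × 10⁴.
Original = 27.2 μg/mL × 1.44 × 10⁴ = 3.91 × 10⁵ μg/mL = 391 g/L.

391 g/L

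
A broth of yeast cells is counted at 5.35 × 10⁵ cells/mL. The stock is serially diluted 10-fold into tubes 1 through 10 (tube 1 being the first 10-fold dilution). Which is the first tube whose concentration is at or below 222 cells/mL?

Tube n has concentration 5.35 × 10⁵ cells/mL / 10ⁿ.
Need 10ⁿ ≥ 5.35 × 10⁵ cells/mL / 222 cells/mL = 2410, so n ≥ 3.38.
First such tube: n = 4.

tube 4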